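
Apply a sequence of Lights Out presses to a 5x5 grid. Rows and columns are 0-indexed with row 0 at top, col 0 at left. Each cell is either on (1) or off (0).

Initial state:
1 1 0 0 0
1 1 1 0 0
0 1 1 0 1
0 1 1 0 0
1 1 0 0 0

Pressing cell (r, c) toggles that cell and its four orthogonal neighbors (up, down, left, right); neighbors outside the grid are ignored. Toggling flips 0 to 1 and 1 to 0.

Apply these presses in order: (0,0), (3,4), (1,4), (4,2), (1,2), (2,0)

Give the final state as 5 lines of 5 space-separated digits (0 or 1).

Answer: 0 0 1 0 1
1 0 0 0 1
1 0 0 0 1
1 1 0 1 1
1 0 1 1 1

Derivation:
After press 1 at (0,0):
0 0 0 0 0
0 1 1 0 0
0 1 1 0 1
0 1 1 0 0
1 1 0 0 0

After press 2 at (3,4):
0 0 0 0 0
0 1 1 0 0
0 1 1 0 0
0 1 1 1 1
1 1 0 0 1

After press 3 at (1,4):
0 0 0 0 1
0 1 1 1 1
0 1 1 0 1
0 1 1 1 1
1 1 0 0 1

After press 4 at (4,2):
0 0 0 0 1
0 1 1 1 1
0 1 1 0 1
0 1 0 1 1
1 0 1 1 1

After press 5 at (1,2):
0 0 1 0 1
0 0 0 0 1
0 1 0 0 1
0 1 0 1 1
1 0 1 1 1

After press 6 at (2,0):
0 0 1 0 1
1 0 0 0 1
1 0 0 0 1
1 1 0 1 1
1 0 1 1 1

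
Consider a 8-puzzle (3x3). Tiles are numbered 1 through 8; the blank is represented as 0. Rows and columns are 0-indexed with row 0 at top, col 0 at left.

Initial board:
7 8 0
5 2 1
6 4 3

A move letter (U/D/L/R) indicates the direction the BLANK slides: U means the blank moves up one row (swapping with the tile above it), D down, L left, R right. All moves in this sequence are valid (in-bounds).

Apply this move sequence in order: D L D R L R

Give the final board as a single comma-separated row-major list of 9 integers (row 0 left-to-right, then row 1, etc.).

Answer: 7, 8, 1, 5, 4, 2, 6, 3, 0

Derivation:
After move 1 (D):
7 8 1
5 2 0
6 4 3

After move 2 (L):
7 8 1
5 0 2
6 4 3

After move 3 (D):
7 8 1
5 4 2
6 0 3

After move 4 (R):
7 8 1
5 4 2
6 3 0

After move 5 (L):
7 8 1
5 4 2
6 0 3

After move 6 (R):
7 8 1
5 4 2
6 3 0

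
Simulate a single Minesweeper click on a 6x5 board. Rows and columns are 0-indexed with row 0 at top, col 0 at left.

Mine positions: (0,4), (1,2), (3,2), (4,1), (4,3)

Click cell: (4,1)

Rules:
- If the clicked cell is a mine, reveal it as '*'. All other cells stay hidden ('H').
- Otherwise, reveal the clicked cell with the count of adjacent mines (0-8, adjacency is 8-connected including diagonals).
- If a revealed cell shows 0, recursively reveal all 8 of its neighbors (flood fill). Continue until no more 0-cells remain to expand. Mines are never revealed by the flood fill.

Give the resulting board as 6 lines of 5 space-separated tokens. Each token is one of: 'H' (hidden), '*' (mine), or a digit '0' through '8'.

H H H H H
H H H H H
H H H H H
H H H H H
H * H H H
H H H H H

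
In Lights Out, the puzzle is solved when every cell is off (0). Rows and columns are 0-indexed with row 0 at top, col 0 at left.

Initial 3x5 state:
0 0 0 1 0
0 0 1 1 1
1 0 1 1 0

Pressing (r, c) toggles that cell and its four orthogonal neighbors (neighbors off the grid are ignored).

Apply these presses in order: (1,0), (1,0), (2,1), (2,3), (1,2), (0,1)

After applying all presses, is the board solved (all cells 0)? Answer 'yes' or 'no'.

After press 1 at (1,0):
1 0 0 1 0
1 1 1 1 1
0 0 1 1 0

After press 2 at (1,0):
0 0 0 1 0
0 0 1 1 1
1 0 1 1 0

After press 3 at (2,1):
0 0 0 1 0
0 1 1 1 1
0 1 0 1 0

After press 4 at (2,3):
0 0 0 1 0
0 1 1 0 1
0 1 1 0 1

After press 5 at (1,2):
0 0 1 1 0
0 0 0 1 1
0 1 0 0 1

After press 6 at (0,1):
1 1 0 1 0
0 1 0 1 1
0 1 0 0 1

Lights still on: 8

Answer: no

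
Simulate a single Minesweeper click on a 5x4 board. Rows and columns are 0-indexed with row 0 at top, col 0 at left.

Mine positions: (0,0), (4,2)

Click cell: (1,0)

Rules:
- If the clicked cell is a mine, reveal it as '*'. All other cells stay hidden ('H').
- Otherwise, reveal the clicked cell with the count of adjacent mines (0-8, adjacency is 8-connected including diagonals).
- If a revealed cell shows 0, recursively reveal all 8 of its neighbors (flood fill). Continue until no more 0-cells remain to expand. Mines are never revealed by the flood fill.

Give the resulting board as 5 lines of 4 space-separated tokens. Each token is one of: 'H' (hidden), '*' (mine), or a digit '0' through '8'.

H H H H
1 H H H
H H H H
H H H H
H H H H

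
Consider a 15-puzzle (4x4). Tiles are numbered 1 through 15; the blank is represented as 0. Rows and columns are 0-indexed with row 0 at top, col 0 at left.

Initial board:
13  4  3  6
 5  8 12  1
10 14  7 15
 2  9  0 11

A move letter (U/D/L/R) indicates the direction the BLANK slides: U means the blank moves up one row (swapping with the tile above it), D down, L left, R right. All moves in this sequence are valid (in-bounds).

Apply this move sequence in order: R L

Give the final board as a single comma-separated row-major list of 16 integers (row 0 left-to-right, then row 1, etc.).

Answer: 13, 4, 3, 6, 5, 8, 12, 1, 10, 14, 7, 15, 2, 9, 0, 11

Derivation:
After move 1 (R):
13  4  3  6
 5  8 12  1
10 14  7 15
 2  9 11  0

After move 2 (L):
13  4  3  6
 5  8 12  1
10 14  7 15
 2  9  0 11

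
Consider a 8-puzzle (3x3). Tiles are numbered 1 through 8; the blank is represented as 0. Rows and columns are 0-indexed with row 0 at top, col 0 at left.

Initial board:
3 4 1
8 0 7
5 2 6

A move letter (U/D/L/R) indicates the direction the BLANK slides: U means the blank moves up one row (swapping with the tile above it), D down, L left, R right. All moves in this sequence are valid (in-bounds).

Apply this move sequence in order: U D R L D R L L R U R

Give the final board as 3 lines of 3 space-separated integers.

Answer: 3 4 1
8 7 0
5 2 6

Derivation:
After move 1 (U):
3 0 1
8 4 7
5 2 6

After move 2 (D):
3 4 1
8 0 7
5 2 6

After move 3 (R):
3 4 1
8 7 0
5 2 6

After move 4 (L):
3 4 1
8 0 7
5 2 6

After move 5 (D):
3 4 1
8 2 7
5 0 6

After move 6 (R):
3 4 1
8 2 7
5 6 0

After move 7 (L):
3 4 1
8 2 7
5 0 6

After move 8 (L):
3 4 1
8 2 7
0 5 6

After move 9 (R):
3 4 1
8 2 7
5 0 6

After move 10 (U):
3 4 1
8 0 7
5 2 6

After move 11 (R):
3 4 1
8 7 0
5 2 6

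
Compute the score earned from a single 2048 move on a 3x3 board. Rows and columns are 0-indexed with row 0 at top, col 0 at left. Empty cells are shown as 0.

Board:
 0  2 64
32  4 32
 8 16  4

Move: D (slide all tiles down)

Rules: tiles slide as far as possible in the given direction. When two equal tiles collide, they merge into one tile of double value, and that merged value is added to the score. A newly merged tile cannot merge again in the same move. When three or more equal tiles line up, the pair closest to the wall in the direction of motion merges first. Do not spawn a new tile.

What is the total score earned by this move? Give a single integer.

Slide down:
col 0: [0, 32, 8] -> [0, 32, 8]  score +0 (running 0)
col 1: [2, 4, 16] -> [2, 4, 16]  score +0 (running 0)
col 2: [64, 32, 4] -> [64, 32, 4]  score +0 (running 0)
Board after move:
 0  2 64
32  4 32
 8 16  4

Answer: 0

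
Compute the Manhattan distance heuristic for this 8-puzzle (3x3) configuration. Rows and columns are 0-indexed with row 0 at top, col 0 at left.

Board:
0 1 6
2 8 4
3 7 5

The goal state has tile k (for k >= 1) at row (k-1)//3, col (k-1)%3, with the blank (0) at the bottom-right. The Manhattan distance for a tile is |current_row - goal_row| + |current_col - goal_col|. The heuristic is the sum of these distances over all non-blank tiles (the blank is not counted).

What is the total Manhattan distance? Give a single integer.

Answer: 14

Derivation:
Tile 1: at (0,1), goal (0,0), distance |0-0|+|1-0| = 1
Tile 6: at (0,2), goal (1,2), distance |0-1|+|2-2| = 1
Tile 2: at (1,0), goal (0,1), distance |1-0|+|0-1| = 2
Tile 8: at (1,1), goal (2,1), distance |1-2|+|1-1| = 1
Tile 4: at (1,2), goal (1,0), distance |1-1|+|2-0| = 2
Tile 3: at (2,0), goal (0,2), distance |2-0|+|0-2| = 4
Tile 7: at (2,1), goal (2,0), distance |2-2|+|1-0| = 1
Tile 5: at (2,2), goal (1,1), distance |2-1|+|2-1| = 2
Sum: 1 + 1 + 2 + 1 + 2 + 4 + 1 + 2 = 14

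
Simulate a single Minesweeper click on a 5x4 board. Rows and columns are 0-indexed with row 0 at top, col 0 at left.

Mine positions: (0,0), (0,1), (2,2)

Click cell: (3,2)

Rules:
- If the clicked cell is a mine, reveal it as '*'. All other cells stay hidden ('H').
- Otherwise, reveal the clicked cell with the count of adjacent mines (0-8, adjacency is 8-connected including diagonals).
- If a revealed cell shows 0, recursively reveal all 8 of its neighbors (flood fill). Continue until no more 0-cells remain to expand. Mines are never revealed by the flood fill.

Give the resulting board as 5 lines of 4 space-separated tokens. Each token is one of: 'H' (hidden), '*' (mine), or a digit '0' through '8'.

H H H H
H H H H
H H H H
H H 1 H
H H H H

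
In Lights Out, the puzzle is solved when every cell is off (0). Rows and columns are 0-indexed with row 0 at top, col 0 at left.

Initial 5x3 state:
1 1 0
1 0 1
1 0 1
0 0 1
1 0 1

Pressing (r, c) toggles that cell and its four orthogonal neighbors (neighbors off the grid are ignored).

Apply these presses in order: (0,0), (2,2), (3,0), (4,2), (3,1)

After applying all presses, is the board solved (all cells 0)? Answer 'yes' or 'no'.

After press 1 at (0,0):
0 0 0
0 0 1
1 0 1
0 0 1
1 0 1

After press 2 at (2,2):
0 0 0
0 0 0
1 1 0
0 0 0
1 0 1

After press 3 at (3,0):
0 0 0
0 0 0
0 1 0
1 1 0
0 0 1

After press 4 at (4,2):
0 0 0
0 0 0
0 1 0
1 1 1
0 1 0

After press 5 at (3,1):
0 0 0
0 0 0
0 0 0
0 0 0
0 0 0

Lights still on: 0

Answer: yes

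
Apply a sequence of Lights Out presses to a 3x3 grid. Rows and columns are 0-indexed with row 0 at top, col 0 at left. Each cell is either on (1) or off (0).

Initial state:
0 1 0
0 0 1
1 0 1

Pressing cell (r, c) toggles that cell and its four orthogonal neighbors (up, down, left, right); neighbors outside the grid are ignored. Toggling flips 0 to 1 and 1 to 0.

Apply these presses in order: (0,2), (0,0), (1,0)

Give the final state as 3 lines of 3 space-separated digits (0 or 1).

After press 1 at (0,2):
0 0 1
0 0 0
1 0 1

After press 2 at (0,0):
1 1 1
1 0 0
1 0 1

After press 3 at (1,0):
0 1 1
0 1 0
0 0 1

Answer: 0 1 1
0 1 0
0 0 1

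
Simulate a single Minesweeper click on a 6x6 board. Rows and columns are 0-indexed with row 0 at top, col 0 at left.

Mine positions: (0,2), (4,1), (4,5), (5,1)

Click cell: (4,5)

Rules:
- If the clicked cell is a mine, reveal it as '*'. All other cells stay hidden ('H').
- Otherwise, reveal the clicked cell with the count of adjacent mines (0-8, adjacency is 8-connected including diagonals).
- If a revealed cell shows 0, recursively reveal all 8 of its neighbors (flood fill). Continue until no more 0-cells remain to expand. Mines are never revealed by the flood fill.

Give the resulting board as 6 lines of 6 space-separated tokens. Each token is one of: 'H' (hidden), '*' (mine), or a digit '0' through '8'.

H H H H H H
H H H H H H
H H H H H H
H H H H H H
H H H H H *
H H H H H H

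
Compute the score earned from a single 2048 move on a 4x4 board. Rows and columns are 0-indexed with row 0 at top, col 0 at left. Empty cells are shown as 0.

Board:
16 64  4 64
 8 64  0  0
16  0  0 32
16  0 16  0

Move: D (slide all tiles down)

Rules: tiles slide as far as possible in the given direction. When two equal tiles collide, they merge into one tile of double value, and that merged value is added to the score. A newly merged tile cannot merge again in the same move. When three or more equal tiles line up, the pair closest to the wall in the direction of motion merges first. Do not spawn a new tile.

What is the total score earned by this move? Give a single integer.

Slide down:
col 0: [16, 8, 16, 16] -> [0, 16, 8, 32]  score +32 (running 32)
col 1: [64, 64, 0, 0] -> [0, 0, 0, 128]  score +128 (running 160)
col 2: [4, 0, 0, 16] -> [0, 0, 4, 16]  score +0 (running 160)
col 3: [64, 0, 32, 0] -> [0, 0, 64, 32]  score +0 (running 160)
Board after move:
  0   0   0   0
 16   0   0   0
  8   0   4  64
 32 128  16  32

Answer: 160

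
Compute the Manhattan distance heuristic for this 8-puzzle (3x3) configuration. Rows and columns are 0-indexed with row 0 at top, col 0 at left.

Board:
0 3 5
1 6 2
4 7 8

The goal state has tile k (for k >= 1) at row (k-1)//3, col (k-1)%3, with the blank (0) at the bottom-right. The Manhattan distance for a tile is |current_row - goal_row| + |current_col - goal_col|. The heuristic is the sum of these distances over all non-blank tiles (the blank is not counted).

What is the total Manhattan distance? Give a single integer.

Tile 3: at (0,1), goal (0,2), distance |0-0|+|1-2| = 1
Tile 5: at (0,2), goal (1,1), distance |0-1|+|2-1| = 2
Tile 1: at (1,0), goal (0,0), distance |1-0|+|0-0| = 1
Tile 6: at (1,1), goal (1,2), distance |1-1|+|1-2| = 1
Tile 2: at (1,2), goal (0,1), distance |1-0|+|2-1| = 2
Tile 4: at (2,0), goal (1,0), distance |2-1|+|0-0| = 1
Tile 7: at (2,1), goal (2,0), distance |2-2|+|1-0| = 1
Tile 8: at (2,2), goal (2,1), distance |2-2|+|2-1| = 1
Sum: 1 + 2 + 1 + 1 + 2 + 1 + 1 + 1 = 10

Answer: 10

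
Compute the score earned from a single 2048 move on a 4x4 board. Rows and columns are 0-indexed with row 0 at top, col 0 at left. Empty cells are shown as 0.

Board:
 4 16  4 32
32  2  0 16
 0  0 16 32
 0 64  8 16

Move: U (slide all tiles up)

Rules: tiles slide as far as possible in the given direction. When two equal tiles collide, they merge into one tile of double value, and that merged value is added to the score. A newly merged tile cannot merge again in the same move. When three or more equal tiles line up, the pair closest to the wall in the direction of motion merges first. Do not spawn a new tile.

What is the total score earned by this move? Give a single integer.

Slide up:
col 0: [4, 32, 0, 0] -> [4, 32, 0, 0]  score +0 (running 0)
col 1: [16, 2, 0, 64] -> [16, 2, 64, 0]  score +0 (running 0)
col 2: [4, 0, 16, 8] -> [4, 16, 8, 0]  score +0 (running 0)
col 3: [32, 16, 32, 16] -> [32, 16, 32, 16]  score +0 (running 0)
Board after move:
 4 16  4 32
32  2 16 16
 0 64  8 32
 0  0  0 16

Answer: 0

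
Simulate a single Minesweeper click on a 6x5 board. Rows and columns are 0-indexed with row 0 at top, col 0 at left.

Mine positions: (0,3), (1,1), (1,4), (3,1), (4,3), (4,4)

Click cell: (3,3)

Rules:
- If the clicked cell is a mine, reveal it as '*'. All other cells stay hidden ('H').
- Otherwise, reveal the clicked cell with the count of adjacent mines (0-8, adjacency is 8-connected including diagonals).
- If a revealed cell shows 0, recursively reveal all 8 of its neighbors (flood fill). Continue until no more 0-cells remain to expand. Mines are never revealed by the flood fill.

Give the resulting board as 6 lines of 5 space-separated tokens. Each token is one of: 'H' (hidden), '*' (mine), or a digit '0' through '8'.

H H H H H
H H H H H
H H H H H
H H H 2 H
H H H H H
H H H H H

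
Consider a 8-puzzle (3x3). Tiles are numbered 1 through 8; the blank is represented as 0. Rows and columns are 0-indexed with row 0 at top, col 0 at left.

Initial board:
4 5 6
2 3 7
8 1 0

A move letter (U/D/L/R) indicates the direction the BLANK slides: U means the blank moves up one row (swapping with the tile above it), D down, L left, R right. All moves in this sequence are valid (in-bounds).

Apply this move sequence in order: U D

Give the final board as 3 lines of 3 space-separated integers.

After move 1 (U):
4 5 6
2 3 0
8 1 7

After move 2 (D):
4 5 6
2 3 7
8 1 0

Answer: 4 5 6
2 3 7
8 1 0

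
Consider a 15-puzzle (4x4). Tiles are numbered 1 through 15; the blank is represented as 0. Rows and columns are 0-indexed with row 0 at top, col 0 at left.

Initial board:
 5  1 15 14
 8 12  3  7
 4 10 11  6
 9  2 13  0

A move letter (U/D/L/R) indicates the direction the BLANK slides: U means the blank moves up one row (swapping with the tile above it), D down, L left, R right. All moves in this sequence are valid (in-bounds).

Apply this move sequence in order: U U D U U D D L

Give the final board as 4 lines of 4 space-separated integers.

Answer:  5  1 15 14
 8 12  3  7
 4 10  0 11
 9  2 13  6

Derivation:
After move 1 (U):
 5  1 15 14
 8 12  3  7
 4 10 11  0
 9  2 13  6

After move 2 (U):
 5  1 15 14
 8 12  3  0
 4 10 11  7
 9  2 13  6

After move 3 (D):
 5  1 15 14
 8 12  3  7
 4 10 11  0
 9  2 13  6

After move 4 (U):
 5  1 15 14
 8 12  3  0
 4 10 11  7
 9  2 13  6

After move 5 (U):
 5  1 15  0
 8 12  3 14
 4 10 11  7
 9  2 13  6

After move 6 (D):
 5  1 15 14
 8 12  3  0
 4 10 11  7
 9  2 13  6

After move 7 (D):
 5  1 15 14
 8 12  3  7
 4 10 11  0
 9  2 13  6

After move 8 (L):
 5  1 15 14
 8 12  3  7
 4 10  0 11
 9  2 13  6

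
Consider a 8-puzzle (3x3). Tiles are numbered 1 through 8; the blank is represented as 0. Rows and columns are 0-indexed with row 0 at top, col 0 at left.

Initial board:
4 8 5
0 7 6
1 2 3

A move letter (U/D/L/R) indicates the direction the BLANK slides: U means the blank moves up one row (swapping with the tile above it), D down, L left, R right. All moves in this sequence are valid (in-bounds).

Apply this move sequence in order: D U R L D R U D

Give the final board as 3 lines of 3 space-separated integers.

Answer: 4 8 5
1 7 6
2 0 3

Derivation:
After move 1 (D):
4 8 5
1 7 6
0 2 3

After move 2 (U):
4 8 5
0 7 6
1 2 3

After move 3 (R):
4 8 5
7 0 6
1 2 3

After move 4 (L):
4 8 5
0 7 6
1 2 3

After move 5 (D):
4 8 5
1 7 6
0 2 3

After move 6 (R):
4 8 5
1 7 6
2 0 3

After move 7 (U):
4 8 5
1 0 6
2 7 3

After move 8 (D):
4 8 5
1 7 6
2 0 3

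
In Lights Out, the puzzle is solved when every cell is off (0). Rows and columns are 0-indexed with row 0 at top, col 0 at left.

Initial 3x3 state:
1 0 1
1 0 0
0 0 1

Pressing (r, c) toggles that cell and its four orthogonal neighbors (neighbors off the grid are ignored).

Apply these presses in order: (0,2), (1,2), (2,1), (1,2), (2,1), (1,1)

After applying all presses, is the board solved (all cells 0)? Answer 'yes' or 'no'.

After press 1 at (0,2):
1 1 0
1 0 1
0 0 1

After press 2 at (1,2):
1 1 1
1 1 0
0 0 0

After press 3 at (2,1):
1 1 1
1 0 0
1 1 1

After press 4 at (1,2):
1 1 0
1 1 1
1 1 0

After press 5 at (2,1):
1 1 0
1 0 1
0 0 1

After press 6 at (1,1):
1 0 0
0 1 0
0 1 1

Lights still on: 4

Answer: no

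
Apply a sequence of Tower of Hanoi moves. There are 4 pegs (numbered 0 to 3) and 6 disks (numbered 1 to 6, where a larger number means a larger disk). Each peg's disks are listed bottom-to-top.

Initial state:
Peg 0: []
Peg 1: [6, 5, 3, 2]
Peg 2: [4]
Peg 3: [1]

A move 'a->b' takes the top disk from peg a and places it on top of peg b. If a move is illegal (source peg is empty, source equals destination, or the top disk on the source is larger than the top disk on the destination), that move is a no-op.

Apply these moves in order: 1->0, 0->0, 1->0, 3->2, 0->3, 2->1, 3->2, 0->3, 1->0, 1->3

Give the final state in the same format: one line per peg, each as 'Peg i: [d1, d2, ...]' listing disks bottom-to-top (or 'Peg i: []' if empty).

After move 1 (1->0):
Peg 0: [2]
Peg 1: [6, 5, 3]
Peg 2: [4]
Peg 3: [1]

After move 2 (0->0):
Peg 0: [2]
Peg 1: [6, 5, 3]
Peg 2: [4]
Peg 3: [1]

After move 3 (1->0):
Peg 0: [2]
Peg 1: [6, 5, 3]
Peg 2: [4]
Peg 3: [1]

After move 4 (3->2):
Peg 0: [2]
Peg 1: [6, 5, 3]
Peg 2: [4, 1]
Peg 3: []

After move 5 (0->3):
Peg 0: []
Peg 1: [6, 5, 3]
Peg 2: [4, 1]
Peg 3: [2]

After move 6 (2->1):
Peg 0: []
Peg 1: [6, 5, 3, 1]
Peg 2: [4]
Peg 3: [2]

After move 7 (3->2):
Peg 0: []
Peg 1: [6, 5, 3, 1]
Peg 2: [4, 2]
Peg 3: []

After move 8 (0->3):
Peg 0: []
Peg 1: [6, 5, 3, 1]
Peg 2: [4, 2]
Peg 3: []

After move 9 (1->0):
Peg 0: [1]
Peg 1: [6, 5, 3]
Peg 2: [4, 2]
Peg 3: []

After move 10 (1->3):
Peg 0: [1]
Peg 1: [6, 5]
Peg 2: [4, 2]
Peg 3: [3]

Answer: Peg 0: [1]
Peg 1: [6, 5]
Peg 2: [4, 2]
Peg 3: [3]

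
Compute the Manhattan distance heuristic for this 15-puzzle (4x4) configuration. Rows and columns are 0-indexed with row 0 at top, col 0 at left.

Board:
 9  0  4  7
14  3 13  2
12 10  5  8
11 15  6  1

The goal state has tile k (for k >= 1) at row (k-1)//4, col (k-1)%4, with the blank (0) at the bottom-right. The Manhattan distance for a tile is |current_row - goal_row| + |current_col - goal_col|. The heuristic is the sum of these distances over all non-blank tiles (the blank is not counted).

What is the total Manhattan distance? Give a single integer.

Answer: 37

Derivation:
Tile 9: (0,0)->(2,0) = 2
Tile 4: (0,2)->(0,3) = 1
Tile 7: (0,3)->(1,2) = 2
Tile 14: (1,0)->(3,1) = 3
Tile 3: (1,1)->(0,2) = 2
Tile 13: (1,2)->(3,0) = 4
Tile 2: (1,3)->(0,1) = 3
Tile 12: (2,0)->(2,3) = 3
Tile 10: (2,1)->(2,1) = 0
Tile 5: (2,2)->(1,0) = 3
Tile 8: (2,3)->(1,3) = 1
Tile 11: (3,0)->(2,2) = 3
Tile 15: (3,1)->(3,2) = 1
Tile 6: (3,2)->(1,1) = 3
Tile 1: (3,3)->(0,0) = 6
Sum: 2 + 1 + 2 + 3 + 2 + 4 + 3 + 3 + 0 + 3 + 1 + 3 + 1 + 3 + 6 = 37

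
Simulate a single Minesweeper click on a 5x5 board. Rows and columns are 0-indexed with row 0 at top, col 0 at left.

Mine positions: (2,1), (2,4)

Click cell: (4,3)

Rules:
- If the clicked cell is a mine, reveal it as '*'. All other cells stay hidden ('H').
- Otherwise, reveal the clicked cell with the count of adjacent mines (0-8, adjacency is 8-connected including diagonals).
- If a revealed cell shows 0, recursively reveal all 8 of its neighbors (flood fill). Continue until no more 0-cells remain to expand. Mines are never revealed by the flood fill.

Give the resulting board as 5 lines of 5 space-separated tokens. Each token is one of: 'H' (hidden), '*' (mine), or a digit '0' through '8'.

H H H H H
H H H H H
H H H H H
1 1 1 1 1
0 0 0 0 0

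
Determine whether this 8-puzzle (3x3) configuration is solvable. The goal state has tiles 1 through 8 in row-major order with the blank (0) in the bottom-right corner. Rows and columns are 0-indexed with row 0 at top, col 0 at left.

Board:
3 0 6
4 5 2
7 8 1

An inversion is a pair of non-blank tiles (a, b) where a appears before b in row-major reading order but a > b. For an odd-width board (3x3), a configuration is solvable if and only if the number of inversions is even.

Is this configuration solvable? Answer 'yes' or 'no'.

Answer: no

Derivation:
Inversions (pairs i<j in row-major order where tile[i] > tile[j] > 0): 13
13 is odd, so the puzzle is not solvable.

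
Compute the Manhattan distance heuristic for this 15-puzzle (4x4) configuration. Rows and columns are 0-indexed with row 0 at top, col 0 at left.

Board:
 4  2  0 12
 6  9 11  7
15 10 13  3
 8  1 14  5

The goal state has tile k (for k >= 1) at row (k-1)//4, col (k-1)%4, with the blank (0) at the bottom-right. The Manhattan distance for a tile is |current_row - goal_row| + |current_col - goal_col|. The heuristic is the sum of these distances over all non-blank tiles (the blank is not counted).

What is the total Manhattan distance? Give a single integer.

Answer: 34

Derivation:
Tile 4: (0,0)->(0,3) = 3
Tile 2: (0,1)->(0,1) = 0
Tile 12: (0,3)->(2,3) = 2
Tile 6: (1,0)->(1,1) = 1
Tile 9: (1,1)->(2,0) = 2
Tile 11: (1,2)->(2,2) = 1
Tile 7: (1,3)->(1,2) = 1
Tile 15: (2,0)->(3,2) = 3
Tile 10: (2,1)->(2,1) = 0
Tile 13: (2,2)->(3,0) = 3
Tile 3: (2,3)->(0,2) = 3
Tile 8: (3,0)->(1,3) = 5
Tile 1: (3,1)->(0,0) = 4
Tile 14: (3,2)->(3,1) = 1
Tile 5: (3,3)->(1,0) = 5
Sum: 3 + 0 + 2 + 1 + 2 + 1 + 1 + 3 + 0 + 3 + 3 + 5 + 4 + 1 + 5 = 34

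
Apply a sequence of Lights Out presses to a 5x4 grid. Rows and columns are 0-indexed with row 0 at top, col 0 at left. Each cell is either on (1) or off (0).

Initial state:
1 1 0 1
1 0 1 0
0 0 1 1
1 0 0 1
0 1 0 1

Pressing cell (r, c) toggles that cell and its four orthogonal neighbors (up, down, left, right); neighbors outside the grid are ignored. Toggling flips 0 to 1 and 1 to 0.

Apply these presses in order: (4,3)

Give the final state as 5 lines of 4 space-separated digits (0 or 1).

Answer: 1 1 0 1
1 0 1 0
0 0 1 1
1 0 0 0
0 1 1 0

Derivation:
After press 1 at (4,3):
1 1 0 1
1 0 1 0
0 0 1 1
1 0 0 0
0 1 1 0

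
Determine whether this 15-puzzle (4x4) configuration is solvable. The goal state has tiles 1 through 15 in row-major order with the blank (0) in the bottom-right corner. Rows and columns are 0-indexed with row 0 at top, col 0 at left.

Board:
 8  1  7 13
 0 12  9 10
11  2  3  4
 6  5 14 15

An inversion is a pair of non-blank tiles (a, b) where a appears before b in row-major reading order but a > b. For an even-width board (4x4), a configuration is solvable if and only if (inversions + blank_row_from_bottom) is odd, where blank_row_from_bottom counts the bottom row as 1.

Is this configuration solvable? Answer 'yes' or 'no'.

Answer: no

Derivation:
Inversions: 45
Blank is in row 1 (0-indexed from top), which is row 3 counting from the bottom (bottom = 1).
45 + 3 = 48, which is even, so the puzzle is not solvable.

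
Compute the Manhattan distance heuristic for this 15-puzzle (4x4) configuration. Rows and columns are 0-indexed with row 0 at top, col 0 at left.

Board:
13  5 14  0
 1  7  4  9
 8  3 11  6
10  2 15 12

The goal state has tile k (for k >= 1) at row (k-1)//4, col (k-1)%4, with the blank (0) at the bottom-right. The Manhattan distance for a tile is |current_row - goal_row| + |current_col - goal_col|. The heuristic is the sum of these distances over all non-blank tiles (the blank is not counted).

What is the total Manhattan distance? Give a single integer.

Tile 13: at (0,0), goal (3,0), distance |0-3|+|0-0| = 3
Tile 5: at (0,1), goal (1,0), distance |0-1|+|1-0| = 2
Tile 14: at (0,2), goal (3,1), distance |0-3|+|2-1| = 4
Tile 1: at (1,0), goal (0,0), distance |1-0|+|0-0| = 1
Tile 7: at (1,1), goal (1,2), distance |1-1|+|1-2| = 1
Tile 4: at (1,2), goal (0,3), distance |1-0|+|2-3| = 2
Tile 9: at (1,3), goal (2,0), distance |1-2|+|3-0| = 4
Tile 8: at (2,0), goal (1,3), distance |2-1|+|0-3| = 4
Tile 3: at (2,1), goal (0,2), distance |2-0|+|1-2| = 3
Tile 11: at (2,2), goal (2,2), distance |2-2|+|2-2| = 0
Tile 6: at (2,3), goal (1,1), distance |2-1|+|3-1| = 3
Tile 10: at (3,0), goal (2,1), distance |3-2|+|0-1| = 2
Tile 2: at (3,1), goal (0,1), distance |3-0|+|1-1| = 3
Tile 15: at (3,2), goal (3,2), distance |3-3|+|2-2| = 0
Tile 12: at (3,3), goal (2,3), distance |3-2|+|3-3| = 1
Sum: 3 + 2 + 4 + 1 + 1 + 2 + 4 + 4 + 3 + 0 + 3 + 2 + 3 + 0 + 1 = 33

Answer: 33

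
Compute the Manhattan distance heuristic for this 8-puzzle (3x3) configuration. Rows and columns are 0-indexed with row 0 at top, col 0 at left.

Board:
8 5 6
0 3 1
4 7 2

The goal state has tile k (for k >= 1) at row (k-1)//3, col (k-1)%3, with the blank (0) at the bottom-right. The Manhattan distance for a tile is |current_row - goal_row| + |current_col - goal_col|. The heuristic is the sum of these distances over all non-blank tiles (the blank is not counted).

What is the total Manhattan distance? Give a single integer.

Answer: 15

Derivation:
Tile 8: (0,0)->(2,1) = 3
Tile 5: (0,1)->(1,1) = 1
Tile 6: (0,2)->(1,2) = 1
Tile 3: (1,1)->(0,2) = 2
Tile 1: (1,2)->(0,0) = 3
Tile 4: (2,0)->(1,0) = 1
Tile 7: (2,1)->(2,0) = 1
Tile 2: (2,2)->(0,1) = 3
Sum: 3 + 1 + 1 + 2 + 3 + 1 + 1 + 3 = 15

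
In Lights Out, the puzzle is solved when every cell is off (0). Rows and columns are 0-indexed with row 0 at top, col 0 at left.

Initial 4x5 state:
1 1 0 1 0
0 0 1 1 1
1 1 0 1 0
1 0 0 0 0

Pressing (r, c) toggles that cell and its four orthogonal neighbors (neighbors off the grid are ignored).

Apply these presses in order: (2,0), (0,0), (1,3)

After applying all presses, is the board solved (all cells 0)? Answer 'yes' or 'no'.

After press 1 at (2,0):
1 1 0 1 0
1 0 1 1 1
0 0 0 1 0
0 0 0 0 0

After press 2 at (0,0):
0 0 0 1 0
0 0 1 1 1
0 0 0 1 0
0 0 0 0 0

After press 3 at (1,3):
0 0 0 0 0
0 0 0 0 0
0 0 0 0 0
0 0 0 0 0

Lights still on: 0

Answer: yes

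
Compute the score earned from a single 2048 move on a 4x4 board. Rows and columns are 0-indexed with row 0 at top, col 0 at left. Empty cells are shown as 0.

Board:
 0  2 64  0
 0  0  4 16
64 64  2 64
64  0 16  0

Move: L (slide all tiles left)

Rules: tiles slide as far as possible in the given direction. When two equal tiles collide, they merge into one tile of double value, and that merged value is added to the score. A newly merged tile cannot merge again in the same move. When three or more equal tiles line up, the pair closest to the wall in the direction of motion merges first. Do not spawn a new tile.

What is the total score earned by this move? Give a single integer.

Answer: 128

Derivation:
Slide left:
row 0: [0, 2, 64, 0] -> [2, 64, 0, 0]  score +0 (running 0)
row 1: [0, 0, 4, 16] -> [4, 16, 0, 0]  score +0 (running 0)
row 2: [64, 64, 2, 64] -> [128, 2, 64, 0]  score +128 (running 128)
row 3: [64, 0, 16, 0] -> [64, 16, 0, 0]  score +0 (running 128)
Board after move:
  2  64   0   0
  4  16   0   0
128   2  64   0
 64  16   0   0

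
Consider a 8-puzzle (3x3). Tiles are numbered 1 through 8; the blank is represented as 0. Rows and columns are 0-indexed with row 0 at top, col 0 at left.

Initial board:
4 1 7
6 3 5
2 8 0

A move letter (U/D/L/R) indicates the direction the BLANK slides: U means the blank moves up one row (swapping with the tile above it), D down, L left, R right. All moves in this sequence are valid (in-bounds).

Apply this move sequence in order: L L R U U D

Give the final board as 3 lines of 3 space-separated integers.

Answer: 4 1 7
6 0 5
2 3 8

Derivation:
After move 1 (L):
4 1 7
6 3 5
2 0 8

After move 2 (L):
4 1 7
6 3 5
0 2 8

After move 3 (R):
4 1 7
6 3 5
2 0 8

After move 4 (U):
4 1 7
6 0 5
2 3 8

After move 5 (U):
4 0 7
6 1 5
2 3 8

After move 6 (D):
4 1 7
6 0 5
2 3 8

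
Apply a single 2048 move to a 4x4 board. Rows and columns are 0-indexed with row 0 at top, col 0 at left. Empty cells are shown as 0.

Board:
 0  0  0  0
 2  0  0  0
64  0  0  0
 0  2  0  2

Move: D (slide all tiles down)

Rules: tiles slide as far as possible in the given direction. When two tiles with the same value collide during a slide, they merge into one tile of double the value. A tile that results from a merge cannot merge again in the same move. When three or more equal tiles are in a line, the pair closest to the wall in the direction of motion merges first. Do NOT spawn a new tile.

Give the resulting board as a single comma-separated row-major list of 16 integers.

Slide down:
col 0: [0, 2, 64, 0] -> [0, 0, 2, 64]
col 1: [0, 0, 0, 2] -> [0, 0, 0, 2]
col 2: [0, 0, 0, 0] -> [0, 0, 0, 0]
col 3: [0, 0, 0, 2] -> [0, 0, 0, 2]

Answer: 0, 0, 0, 0, 0, 0, 0, 0, 2, 0, 0, 0, 64, 2, 0, 2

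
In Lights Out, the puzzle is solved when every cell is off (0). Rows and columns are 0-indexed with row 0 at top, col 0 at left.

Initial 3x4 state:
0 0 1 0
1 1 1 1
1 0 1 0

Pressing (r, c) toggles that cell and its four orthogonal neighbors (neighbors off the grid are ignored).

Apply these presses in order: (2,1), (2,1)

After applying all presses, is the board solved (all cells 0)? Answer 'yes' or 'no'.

After press 1 at (2,1):
0 0 1 0
1 0 1 1
0 1 0 0

After press 2 at (2,1):
0 0 1 0
1 1 1 1
1 0 1 0

Lights still on: 7

Answer: no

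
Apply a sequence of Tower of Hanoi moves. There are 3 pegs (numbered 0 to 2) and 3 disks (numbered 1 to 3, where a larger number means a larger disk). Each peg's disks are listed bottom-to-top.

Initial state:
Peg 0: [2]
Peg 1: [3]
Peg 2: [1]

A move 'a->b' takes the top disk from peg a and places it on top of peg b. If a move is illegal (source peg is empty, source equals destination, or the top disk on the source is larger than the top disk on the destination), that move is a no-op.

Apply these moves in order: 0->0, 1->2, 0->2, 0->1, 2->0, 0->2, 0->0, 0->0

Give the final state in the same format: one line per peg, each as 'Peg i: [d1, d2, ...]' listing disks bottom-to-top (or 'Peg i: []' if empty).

Answer: Peg 0: []
Peg 1: [3, 2]
Peg 2: [1]

Derivation:
After move 1 (0->0):
Peg 0: [2]
Peg 1: [3]
Peg 2: [1]

After move 2 (1->2):
Peg 0: [2]
Peg 1: [3]
Peg 2: [1]

After move 3 (0->2):
Peg 0: [2]
Peg 1: [3]
Peg 2: [1]

After move 4 (0->1):
Peg 0: []
Peg 1: [3, 2]
Peg 2: [1]

After move 5 (2->0):
Peg 0: [1]
Peg 1: [3, 2]
Peg 2: []

After move 6 (0->2):
Peg 0: []
Peg 1: [3, 2]
Peg 2: [1]

After move 7 (0->0):
Peg 0: []
Peg 1: [3, 2]
Peg 2: [1]

After move 8 (0->0):
Peg 0: []
Peg 1: [3, 2]
Peg 2: [1]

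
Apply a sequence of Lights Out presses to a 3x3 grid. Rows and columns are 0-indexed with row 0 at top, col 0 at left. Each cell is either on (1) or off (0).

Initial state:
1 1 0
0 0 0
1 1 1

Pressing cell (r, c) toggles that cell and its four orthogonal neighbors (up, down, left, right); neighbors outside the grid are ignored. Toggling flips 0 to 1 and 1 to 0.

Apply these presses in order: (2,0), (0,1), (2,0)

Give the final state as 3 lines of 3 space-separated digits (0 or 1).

Answer: 0 0 1
0 1 0
1 1 1

Derivation:
After press 1 at (2,0):
1 1 0
1 0 0
0 0 1

After press 2 at (0,1):
0 0 1
1 1 0
0 0 1

After press 3 at (2,0):
0 0 1
0 1 0
1 1 1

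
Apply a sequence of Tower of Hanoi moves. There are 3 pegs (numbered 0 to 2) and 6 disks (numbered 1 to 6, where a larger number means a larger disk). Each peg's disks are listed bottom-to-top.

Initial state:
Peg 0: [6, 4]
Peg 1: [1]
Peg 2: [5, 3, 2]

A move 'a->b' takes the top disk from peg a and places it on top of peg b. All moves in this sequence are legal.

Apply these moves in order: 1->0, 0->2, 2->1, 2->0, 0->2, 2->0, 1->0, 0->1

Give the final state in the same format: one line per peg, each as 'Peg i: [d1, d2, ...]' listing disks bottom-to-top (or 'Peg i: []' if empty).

Answer: Peg 0: [6, 4, 2]
Peg 1: [1]
Peg 2: [5, 3]

Derivation:
After move 1 (1->0):
Peg 0: [6, 4, 1]
Peg 1: []
Peg 2: [5, 3, 2]

After move 2 (0->2):
Peg 0: [6, 4]
Peg 1: []
Peg 2: [5, 3, 2, 1]

After move 3 (2->1):
Peg 0: [6, 4]
Peg 1: [1]
Peg 2: [5, 3, 2]

After move 4 (2->0):
Peg 0: [6, 4, 2]
Peg 1: [1]
Peg 2: [5, 3]

After move 5 (0->2):
Peg 0: [6, 4]
Peg 1: [1]
Peg 2: [5, 3, 2]

After move 6 (2->0):
Peg 0: [6, 4, 2]
Peg 1: [1]
Peg 2: [5, 3]

After move 7 (1->0):
Peg 0: [6, 4, 2, 1]
Peg 1: []
Peg 2: [5, 3]

After move 8 (0->1):
Peg 0: [6, 4, 2]
Peg 1: [1]
Peg 2: [5, 3]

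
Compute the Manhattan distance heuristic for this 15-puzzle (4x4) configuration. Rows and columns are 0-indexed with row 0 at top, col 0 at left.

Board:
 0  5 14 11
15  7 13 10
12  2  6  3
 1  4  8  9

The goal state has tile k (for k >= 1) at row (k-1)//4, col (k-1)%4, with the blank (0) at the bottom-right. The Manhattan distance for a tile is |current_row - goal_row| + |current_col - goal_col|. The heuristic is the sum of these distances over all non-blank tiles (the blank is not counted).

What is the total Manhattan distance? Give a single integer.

Answer: 46

Derivation:
Tile 5: at (0,1), goal (1,0), distance |0-1|+|1-0| = 2
Tile 14: at (0,2), goal (3,1), distance |0-3|+|2-1| = 4
Tile 11: at (0,3), goal (2,2), distance |0-2|+|3-2| = 3
Tile 15: at (1,0), goal (3,2), distance |1-3|+|0-2| = 4
Tile 7: at (1,1), goal (1,2), distance |1-1|+|1-2| = 1
Tile 13: at (1,2), goal (3,0), distance |1-3|+|2-0| = 4
Tile 10: at (1,3), goal (2,1), distance |1-2|+|3-1| = 3
Tile 12: at (2,0), goal (2,3), distance |2-2|+|0-3| = 3
Tile 2: at (2,1), goal (0,1), distance |2-0|+|1-1| = 2
Tile 6: at (2,2), goal (1,1), distance |2-1|+|2-1| = 2
Tile 3: at (2,3), goal (0,2), distance |2-0|+|3-2| = 3
Tile 1: at (3,0), goal (0,0), distance |3-0|+|0-0| = 3
Tile 4: at (3,1), goal (0,3), distance |3-0|+|1-3| = 5
Tile 8: at (3,2), goal (1,3), distance |3-1|+|2-3| = 3
Tile 9: at (3,3), goal (2,0), distance |3-2|+|3-0| = 4
Sum: 2 + 4 + 3 + 4 + 1 + 4 + 3 + 3 + 2 + 2 + 3 + 3 + 5 + 3 + 4 = 46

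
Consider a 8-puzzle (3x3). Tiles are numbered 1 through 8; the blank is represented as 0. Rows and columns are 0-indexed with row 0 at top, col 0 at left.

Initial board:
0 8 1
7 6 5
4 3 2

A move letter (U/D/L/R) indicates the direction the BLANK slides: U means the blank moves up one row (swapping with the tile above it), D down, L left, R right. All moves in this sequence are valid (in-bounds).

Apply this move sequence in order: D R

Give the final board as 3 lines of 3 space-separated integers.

Answer: 7 8 1
6 0 5
4 3 2

Derivation:
After move 1 (D):
7 8 1
0 6 5
4 3 2

After move 2 (R):
7 8 1
6 0 5
4 3 2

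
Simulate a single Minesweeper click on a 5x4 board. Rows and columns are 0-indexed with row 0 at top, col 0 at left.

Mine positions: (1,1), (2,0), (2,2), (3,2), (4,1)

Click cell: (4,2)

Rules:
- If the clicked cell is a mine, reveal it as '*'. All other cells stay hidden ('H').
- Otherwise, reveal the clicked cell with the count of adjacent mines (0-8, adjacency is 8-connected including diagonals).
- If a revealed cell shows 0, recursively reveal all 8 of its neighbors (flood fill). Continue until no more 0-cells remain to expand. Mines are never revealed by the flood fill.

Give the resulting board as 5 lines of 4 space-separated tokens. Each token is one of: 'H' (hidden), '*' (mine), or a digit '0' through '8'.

H H H H
H H H H
H H H H
H H H H
H H 2 H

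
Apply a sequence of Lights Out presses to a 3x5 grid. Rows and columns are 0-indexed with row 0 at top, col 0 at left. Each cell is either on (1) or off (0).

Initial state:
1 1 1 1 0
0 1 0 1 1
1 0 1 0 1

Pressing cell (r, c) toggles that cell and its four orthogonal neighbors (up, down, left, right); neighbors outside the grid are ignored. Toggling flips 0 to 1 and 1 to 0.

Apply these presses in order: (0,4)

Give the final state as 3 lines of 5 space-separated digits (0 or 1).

After press 1 at (0,4):
1 1 1 0 1
0 1 0 1 0
1 0 1 0 1

Answer: 1 1 1 0 1
0 1 0 1 0
1 0 1 0 1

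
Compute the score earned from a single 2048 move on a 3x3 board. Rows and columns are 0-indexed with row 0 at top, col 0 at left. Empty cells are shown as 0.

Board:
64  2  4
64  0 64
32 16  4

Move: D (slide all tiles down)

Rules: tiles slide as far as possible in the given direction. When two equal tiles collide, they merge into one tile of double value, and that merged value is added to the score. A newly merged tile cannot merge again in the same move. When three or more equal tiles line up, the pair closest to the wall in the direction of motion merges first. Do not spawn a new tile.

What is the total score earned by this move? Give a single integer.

Slide down:
col 0: [64, 64, 32] -> [0, 128, 32]  score +128 (running 128)
col 1: [2, 0, 16] -> [0, 2, 16]  score +0 (running 128)
col 2: [4, 64, 4] -> [4, 64, 4]  score +0 (running 128)
Board after move:
  0   0   4
128   2  64
 32  16   4

Answer: 128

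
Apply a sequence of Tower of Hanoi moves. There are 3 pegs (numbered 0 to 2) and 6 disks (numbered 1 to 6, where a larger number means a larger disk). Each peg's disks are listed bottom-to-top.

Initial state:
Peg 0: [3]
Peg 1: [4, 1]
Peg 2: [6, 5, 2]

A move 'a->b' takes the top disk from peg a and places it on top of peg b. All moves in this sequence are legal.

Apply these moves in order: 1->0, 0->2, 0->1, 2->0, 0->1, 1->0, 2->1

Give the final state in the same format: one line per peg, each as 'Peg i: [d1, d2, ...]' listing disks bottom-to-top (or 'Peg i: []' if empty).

Answer: Peg 0: [1]
Peg 1: [4, 3, 2]
Peg 2: [6, 5]

Derivation:
After move 1 (1->0):
Peg 0: [3, 1]
Peg 1: [4]
Peg 2: [6, 5, 2]

After move 2 (0->2):
Peg 0: [3]
Peg 1: [4]
Peg 2: [6, 5, 2, 1]

After move 3 (0->1):
Peg 0: []
Peg 1: [4, 3]
Peg 2: [6, 5, 2, 1]

After move 4 (2->0):
Peg 0: [1]
Peg 1: [4, 3]
Peg 2: [6, 5, 2]

After move 5 (0->1):
Peg 0: []
Peg 1: [4, 3, 1]
Peg 2: [6, 5, 2]

After move 6 (1->0):
Peg 0: [1]
Peg 1: [4, 3]
Peg 2: [6, 5, 2]

After move 7 (2->1):
Peg 0: [1]
Peg 1: [4, 3, 2]
Peg 2: [6, 5]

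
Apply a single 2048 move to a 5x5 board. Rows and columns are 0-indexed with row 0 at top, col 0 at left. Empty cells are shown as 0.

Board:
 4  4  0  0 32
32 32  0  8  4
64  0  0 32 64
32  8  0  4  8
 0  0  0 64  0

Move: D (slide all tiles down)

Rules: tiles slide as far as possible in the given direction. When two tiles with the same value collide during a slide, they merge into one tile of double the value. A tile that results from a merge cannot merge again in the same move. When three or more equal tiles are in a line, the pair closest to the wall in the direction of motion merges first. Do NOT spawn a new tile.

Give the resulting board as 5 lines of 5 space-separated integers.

Slide down:
col 0: [4, 32, 64, 32, 0] -> [0, 4, 32, 64, 32]
col 1: [4, 32, 0, 8, 0] -> [0, 0, 4, 32, 8]
col 2: [0, 0, 0, 0, 0] -> [0, 0, 0, 0, 0]
col 3: [0, 8, 32, 4, 64] -> [0, 8, 32, 4, 64]
col 4: [32, 4, 64, 8, 0] -> [0, 32, 4, 64, 8]

Answer:  0  0  0  0  0
 4  0  0  8 32
32  4  0 32  4
64 32  0  4 64
32  8  0 64  8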